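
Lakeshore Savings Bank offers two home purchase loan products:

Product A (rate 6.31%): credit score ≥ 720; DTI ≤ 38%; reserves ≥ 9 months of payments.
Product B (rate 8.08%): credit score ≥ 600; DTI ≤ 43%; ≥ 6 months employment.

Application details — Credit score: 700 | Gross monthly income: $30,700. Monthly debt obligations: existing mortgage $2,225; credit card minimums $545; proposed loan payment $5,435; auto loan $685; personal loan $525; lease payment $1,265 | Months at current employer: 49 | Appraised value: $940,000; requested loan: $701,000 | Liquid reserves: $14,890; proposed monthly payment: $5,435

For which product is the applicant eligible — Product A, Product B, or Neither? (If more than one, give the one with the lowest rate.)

Product B

Total debts = (2,225 + 545 + 5,435 + 685 + 525 + 1,265) = 10,680; DTI = 10,680/30,700 = 34.8%.
LTV = 701,000/940,000 = 74.6%.
Reserves = 14,890/5,435 = 2.7 months.
Product A: score 700 < 720; DTI 34.8% ≤ 38%; reserves 2.7 < 9 mo → does not qualify.
Product B: score 700 ≥ 600; DTI 34.8% ≤ 43%; employment 49 ≥ 6 mo → qualifies.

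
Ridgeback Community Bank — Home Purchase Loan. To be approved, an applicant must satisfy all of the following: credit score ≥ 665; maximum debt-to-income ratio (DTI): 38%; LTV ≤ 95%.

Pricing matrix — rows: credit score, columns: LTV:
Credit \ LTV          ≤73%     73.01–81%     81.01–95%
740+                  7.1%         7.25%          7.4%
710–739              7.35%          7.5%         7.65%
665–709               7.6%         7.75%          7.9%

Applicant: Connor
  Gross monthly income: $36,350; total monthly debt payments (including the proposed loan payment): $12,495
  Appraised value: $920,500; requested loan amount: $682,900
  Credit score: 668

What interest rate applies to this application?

Credit score 668 ≥ 665; Debt-to-income = 12,495/36,350 = 34.4% — meets 38% limit
LTV = 682,900/920,500 = 74.2% ≤ 95%
Credit 668 → row 665–709; LTV 74.2% → column 73.01–81%. Grid cell → 7.75%.

7.75%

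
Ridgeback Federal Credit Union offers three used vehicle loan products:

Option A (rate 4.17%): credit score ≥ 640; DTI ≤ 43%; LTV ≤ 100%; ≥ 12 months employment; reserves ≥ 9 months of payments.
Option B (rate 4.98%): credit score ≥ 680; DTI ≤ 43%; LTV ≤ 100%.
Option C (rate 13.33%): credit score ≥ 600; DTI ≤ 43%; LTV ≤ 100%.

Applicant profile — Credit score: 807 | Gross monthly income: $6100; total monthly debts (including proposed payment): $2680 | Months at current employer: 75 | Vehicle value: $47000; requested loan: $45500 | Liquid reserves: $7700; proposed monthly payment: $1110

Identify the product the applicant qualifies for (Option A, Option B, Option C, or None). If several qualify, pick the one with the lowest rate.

None

DTI = 2,680/6,100 = 43.9%.
LTV = 45,500/47,000 = 96.8%.
Reserves = 7,700/1,110 = 6.9 months.
Option A: score 807 ≥ 640; DTI 43.9% > 43%; LTV 96.8% ≤ 100%; employment 75 ≥ 12 mo; reserves 6.9 < 9 mo → does not qualify.
Option B: score 807 ≥ 680; DTI 43.9% > 43%; LTV 96.8% ≤ 100% → does not qualify.
Option C: score 807 ≥ 600; DTI 43.9% > 43%; LTV 96.8% ≤ 100% → does not qualify.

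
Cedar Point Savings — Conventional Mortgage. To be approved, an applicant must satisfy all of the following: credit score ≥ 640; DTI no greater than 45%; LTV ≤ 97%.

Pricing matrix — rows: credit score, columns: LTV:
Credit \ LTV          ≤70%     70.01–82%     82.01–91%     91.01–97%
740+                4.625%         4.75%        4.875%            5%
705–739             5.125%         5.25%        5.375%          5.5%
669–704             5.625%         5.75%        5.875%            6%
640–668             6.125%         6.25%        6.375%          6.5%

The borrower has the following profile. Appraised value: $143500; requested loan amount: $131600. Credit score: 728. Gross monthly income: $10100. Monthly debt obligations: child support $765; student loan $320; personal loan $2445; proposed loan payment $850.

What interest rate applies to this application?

Credit score 728 ≥ 640; Total monthly debts = (765 + 320 + 2,445 + 850) = 4,380. DTI = 4,380/10,100 = 43.4% ≤ 45%
Loan-to-value = 131,600/143,500 = 91.7% — pass (97% max)
Score 728 is in the 705–739 band; LTV 91.7% is in the 91.01–97% band → 5.5%.

5.5%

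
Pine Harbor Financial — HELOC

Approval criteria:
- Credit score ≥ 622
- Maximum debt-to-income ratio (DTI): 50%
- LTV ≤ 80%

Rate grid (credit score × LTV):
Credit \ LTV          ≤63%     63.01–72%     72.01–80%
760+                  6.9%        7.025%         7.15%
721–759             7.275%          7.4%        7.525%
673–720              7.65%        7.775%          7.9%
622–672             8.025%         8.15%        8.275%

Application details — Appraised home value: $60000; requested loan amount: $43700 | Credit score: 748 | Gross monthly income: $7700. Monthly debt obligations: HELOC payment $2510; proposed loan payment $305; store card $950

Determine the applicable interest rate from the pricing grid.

7.525%

Credit score 748 ≥ 622; Total monthly debts = (2,510 + 305 + 950) = 3,765. DTI: 3,765 ÷ 7,700 = 48.9%, within the 50% cap
LTV = 43,700/60,000 = 72.8% ≤ 80%
Score 748 is in the 721–759 band; LTV 72.8% is in the 72.01–80% band → 7.525%.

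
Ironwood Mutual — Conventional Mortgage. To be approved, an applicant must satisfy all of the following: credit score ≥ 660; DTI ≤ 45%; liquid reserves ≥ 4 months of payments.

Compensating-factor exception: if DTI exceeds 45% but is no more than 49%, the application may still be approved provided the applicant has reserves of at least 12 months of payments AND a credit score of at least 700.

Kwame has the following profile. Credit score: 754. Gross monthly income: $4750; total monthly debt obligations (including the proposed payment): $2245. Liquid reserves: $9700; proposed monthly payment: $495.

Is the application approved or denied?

Credit score 754 ≥ 660 (meets base)
DTI: 2,245 ÷ 4,750 = 47.3%, over the 45% base limit.
Reserves: 9,700 ÷ 495 = 19.6 months (meets 4-month minimum)
47.3% falls in the override range (45%–49%), so the compensating-factor test applies.
Reserves 19.6 ≥ 12 months; credit score 754 ≥ 700.
Both compensating conditions met → exception applies.

Approved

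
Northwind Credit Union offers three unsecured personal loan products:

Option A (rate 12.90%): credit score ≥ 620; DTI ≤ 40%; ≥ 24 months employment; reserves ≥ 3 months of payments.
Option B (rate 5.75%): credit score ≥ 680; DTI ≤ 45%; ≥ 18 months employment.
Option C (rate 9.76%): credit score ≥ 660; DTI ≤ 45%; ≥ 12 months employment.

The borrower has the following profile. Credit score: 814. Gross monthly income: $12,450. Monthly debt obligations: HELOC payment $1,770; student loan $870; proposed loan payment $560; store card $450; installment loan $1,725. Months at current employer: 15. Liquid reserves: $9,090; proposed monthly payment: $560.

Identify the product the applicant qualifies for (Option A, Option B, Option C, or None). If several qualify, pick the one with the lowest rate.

Option C

Total debts = (1,770 + 870 + 560 + 450 + 1,725) = 5,375; DTI = 5,375/12,450 = 43.2%.
Reserves = 9,090/560 = 16.2 months.
Option A: score 814 ≥ 620; DTI 43.2% > 40%; employment 15 < 24 mo; reserves 16.2 ≥ 3 mo → does not qualify.
Option B: score 814 ≥ 680; DTI 43.2% ≤ 45%; employment 15 < 18 mo → does not qualify.
Option C: score 814 ≥ 660; DTI 43.2% ≤ 45%; employment 15 ≥ 12 mo → qualifies.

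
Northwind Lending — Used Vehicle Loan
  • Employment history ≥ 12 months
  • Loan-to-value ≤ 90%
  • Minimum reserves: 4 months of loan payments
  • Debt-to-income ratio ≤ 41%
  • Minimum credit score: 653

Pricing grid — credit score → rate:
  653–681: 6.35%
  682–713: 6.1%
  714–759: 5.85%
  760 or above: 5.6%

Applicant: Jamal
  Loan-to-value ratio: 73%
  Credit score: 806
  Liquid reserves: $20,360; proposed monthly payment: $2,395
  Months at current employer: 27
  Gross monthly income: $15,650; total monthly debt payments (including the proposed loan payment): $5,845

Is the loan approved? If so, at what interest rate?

Credit score 806 ≥ 653 (meets minimum)
DTI: 5,845 ÷ 15,650 = 37.3%, within the 41% cap
Employment 27 ≥ 12 months
Liquid reserves cover 20,360/2,395 = 8.5 months — ≥ 4 required
LTV 73% ≤ 90%
All requirements met. Score 806 falls in the 760 or above tier → 5.6%.

Approved at 5.6%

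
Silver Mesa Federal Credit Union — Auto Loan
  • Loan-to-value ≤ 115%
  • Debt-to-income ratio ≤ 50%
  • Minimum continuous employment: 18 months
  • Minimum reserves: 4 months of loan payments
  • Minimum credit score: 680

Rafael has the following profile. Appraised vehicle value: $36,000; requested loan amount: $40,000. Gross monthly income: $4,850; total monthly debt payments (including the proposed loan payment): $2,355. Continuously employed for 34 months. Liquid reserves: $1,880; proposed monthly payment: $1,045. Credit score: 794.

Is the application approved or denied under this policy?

LTV: 40,000 ÷ 36,000 = 111.1%, within 115% cap
DTI = 2,355/4,850 = 48.6% ≤ 50%
Employment 34 ≥ 18 months
Reserves: 1,880 ÷ 1,045 = 1.8 months (below 4-month minimum)
Credit score 794 ≥ 680 (meets)
Fails on reserves.

Denied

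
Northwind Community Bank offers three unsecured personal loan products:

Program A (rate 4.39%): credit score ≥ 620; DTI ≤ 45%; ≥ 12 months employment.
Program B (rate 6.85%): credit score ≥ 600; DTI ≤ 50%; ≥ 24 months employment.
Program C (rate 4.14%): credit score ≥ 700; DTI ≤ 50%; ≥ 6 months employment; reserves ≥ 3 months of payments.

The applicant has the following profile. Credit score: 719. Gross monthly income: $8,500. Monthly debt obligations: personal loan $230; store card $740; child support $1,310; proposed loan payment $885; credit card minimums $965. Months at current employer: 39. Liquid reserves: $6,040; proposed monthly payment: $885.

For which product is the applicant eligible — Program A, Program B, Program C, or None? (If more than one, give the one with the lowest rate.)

Program C

Total debts = (230 + 740 + 1,310 + 885 + 965) = 4,130; DTI = 4,130/8,500 = 48.6%.
Reserves = 6,040/885 = 6.8 months.
Program A: score 719 ≥ 620; DTI 48.6% > 45%; employment 39 ≥ 12 mo → does not qualify.
Program B: score 719 ≥ 600; DTI 48.6% ≤ 50%; employment 39 ≥ 24 mo → qualifies.
Program C: score 719 ≥ 700; DTI 48.6% ≤ 50%; employment 39 ≥ 6 mo; reserves 6.8 ≥ 3 mo → qualifies.
Qualifying: Program B, Program C. Lowest rate is 4.14% → Program C.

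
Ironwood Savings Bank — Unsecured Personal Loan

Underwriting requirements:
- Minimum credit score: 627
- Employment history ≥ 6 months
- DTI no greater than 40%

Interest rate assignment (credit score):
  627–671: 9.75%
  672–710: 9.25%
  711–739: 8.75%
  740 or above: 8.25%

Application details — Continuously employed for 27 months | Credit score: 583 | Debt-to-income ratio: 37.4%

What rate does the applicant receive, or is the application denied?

Denied

Credit score 583 < 627 (below minimum)
Employment 27 ≥ 6 months
DTI 37.4% ≤ 40%
Not all requirements met → denied.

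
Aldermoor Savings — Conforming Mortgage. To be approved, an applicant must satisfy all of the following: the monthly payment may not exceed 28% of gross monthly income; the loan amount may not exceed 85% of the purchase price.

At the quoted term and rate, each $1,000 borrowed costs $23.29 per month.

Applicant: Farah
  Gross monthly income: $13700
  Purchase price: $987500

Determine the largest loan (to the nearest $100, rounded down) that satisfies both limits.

Payment cap: 28% × $13,700 = $3,836/month.
At $23.29 per $1,000, that supports 3,836/23.29 × 1,000 ≈ $164,705 → $164,700.
LTV cap: 85% × $987,500 = $839,375 → $839,300.
Binding constraint: payment-to-income.

$164,700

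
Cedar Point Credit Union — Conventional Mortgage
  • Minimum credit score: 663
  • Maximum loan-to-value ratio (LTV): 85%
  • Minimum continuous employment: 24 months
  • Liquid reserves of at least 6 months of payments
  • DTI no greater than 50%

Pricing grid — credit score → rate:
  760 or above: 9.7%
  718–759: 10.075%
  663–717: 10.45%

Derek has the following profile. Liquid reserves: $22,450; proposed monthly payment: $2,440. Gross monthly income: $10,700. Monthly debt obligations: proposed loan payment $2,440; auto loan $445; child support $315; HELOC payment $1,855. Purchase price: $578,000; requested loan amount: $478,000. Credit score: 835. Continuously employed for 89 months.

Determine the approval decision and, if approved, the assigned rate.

Credit score 835 ≥ 663 (meets minimum)
Liquid reserves cover 22,450/2,440 = 9.2 months — ≥ 6 required
Employment 89 ≥ 24 months
LTV: 478,000 ÷ 578,000 = 82.7%, within 85% cap
Total monthly debts = (2,440 + 445 + 315 + 1,855) = 5,055. DTI: 5,055 ÷ 10,700 = 47.2%, within the 50% cap
All requirements met. Score 835 falls in the 760 or above tier → 9.7%.

Approved at 9.7%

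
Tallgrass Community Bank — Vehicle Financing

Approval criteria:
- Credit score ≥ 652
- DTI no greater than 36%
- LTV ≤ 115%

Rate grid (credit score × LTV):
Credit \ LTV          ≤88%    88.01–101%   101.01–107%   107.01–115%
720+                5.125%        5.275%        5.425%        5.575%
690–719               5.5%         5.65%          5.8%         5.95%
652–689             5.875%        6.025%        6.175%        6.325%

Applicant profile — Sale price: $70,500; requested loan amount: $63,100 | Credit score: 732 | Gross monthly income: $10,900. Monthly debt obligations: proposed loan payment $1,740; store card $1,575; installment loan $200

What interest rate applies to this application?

Credit score 732 ≥ 652; Total monthly debts = (1,740 + 1,575 + 200) = 3,515. Debt-to-income = 3,515/10,900 = 32.2% — meets 36% limit
LTV = 63,100/70,500 = 89.5% ≤ 115%
Row: 732 falls in 720+. Column: 89.5% falls in 88.01–101%. Rate = 5.275%.

5.275%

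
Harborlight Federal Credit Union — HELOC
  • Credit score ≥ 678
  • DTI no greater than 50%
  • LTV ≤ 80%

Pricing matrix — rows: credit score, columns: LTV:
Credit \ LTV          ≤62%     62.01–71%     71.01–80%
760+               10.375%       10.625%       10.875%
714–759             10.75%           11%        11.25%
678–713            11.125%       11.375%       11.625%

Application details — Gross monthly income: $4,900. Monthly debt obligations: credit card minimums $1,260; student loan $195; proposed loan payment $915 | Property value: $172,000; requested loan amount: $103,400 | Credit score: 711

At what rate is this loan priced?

Credit score 711 ≥ 678; Total monthly debts = (1,260 + 195 + 915) = 2,370. Debt-to-income = 2,370/4,900 = 48.4% — meets 50% limit
LTV: 103,400 ÷ 172,000 = 60.1%, within 80% cap
Score 711 is in the 678–713 band; LTV 60.1% is in the ≤62% band → 11.125%.

11.125%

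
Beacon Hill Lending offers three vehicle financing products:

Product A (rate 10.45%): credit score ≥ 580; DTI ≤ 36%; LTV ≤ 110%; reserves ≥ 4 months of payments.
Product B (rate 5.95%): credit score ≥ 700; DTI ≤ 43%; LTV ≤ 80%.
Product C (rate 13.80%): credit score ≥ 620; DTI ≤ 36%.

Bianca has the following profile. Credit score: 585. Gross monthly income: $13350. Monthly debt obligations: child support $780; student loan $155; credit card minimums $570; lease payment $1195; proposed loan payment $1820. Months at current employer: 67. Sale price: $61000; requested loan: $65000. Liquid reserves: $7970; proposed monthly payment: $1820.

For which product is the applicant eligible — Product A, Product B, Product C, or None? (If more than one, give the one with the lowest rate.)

Product A

Total debts = (780 + 155 + 570 + 1,195 + 1,820) = 4,520; DTI = 4,520/13,350 = 33.9%.
LTV = 65,000/61,000 = 106.6%.
Reserves = 7,970/1,820 = 4.4 months.
Product A: score 585 ≥ 580; DTI 33.9% ≤ 36%; LTV 106.6% ≤ 110%; reserves 4.4 ≥ 4 mo → qualifies.
Product B: score 585 < 700; DTI 33.9% ≤ 43%; LTV 106.6% > 80% → does not qualify.
Product C: score 585 < 620; DTI 33.9% ≤ 36% → does not qualify.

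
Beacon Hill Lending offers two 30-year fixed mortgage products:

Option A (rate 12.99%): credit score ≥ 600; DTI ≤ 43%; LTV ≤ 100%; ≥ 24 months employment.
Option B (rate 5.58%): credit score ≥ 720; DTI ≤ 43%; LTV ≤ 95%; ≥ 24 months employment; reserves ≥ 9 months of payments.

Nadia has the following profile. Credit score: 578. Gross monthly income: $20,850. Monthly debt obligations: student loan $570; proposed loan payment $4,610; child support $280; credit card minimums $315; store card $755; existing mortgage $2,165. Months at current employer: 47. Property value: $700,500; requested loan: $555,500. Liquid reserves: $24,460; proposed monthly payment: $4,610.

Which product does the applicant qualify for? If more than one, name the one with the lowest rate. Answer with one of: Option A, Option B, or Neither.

Neither

Total debts = (570 + 4,610 + 280 + 315 + 755 + 2,165) = 8,695; DTI = 8,695/20,850 = 41.7%.
LTV = 555,500/700,500 = 79.3%.
Reserves = 24,460/4,610 = 5.3 months.
Option A: score 578 < 600; DTI 41.7% ≤ 43%; LTV 79.3% ≤ 100%; employment 47 ≥ 24 mo → does not qualify.
Option B: score 578 < 720; DTI 41.7% ≤ 43%; LTV 79.3% ≤ 95%; employment 47 ≥ 24 mo; reserves 5.3 < 9 mo → does not qualify.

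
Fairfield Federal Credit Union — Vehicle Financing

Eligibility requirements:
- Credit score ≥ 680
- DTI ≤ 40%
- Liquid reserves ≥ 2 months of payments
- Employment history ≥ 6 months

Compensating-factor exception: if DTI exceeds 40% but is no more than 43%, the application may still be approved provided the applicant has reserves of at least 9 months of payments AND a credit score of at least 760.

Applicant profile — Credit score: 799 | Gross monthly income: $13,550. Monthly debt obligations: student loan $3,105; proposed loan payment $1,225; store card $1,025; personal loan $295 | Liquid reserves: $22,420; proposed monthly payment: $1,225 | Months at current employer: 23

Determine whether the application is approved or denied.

Approved

Credit score 799 ≥ 680 (meets base)
Total debts = (3,105 + 1,225 + 1,025 + 295) = 5,650. DTI: 5,650 ÷ 13,550 = 41.7%, over the 40% base limit.
Reserves = 22,420/1,225 = 18.3 months ≥ 2
Employment 23 ≥ 6 months
41.7% falls in the override range (40%–43%), so the compensating-factor test applies.
Reserves 18.3 ≥ 9 months; credit score 799 ≥ 760.
Both compensating conditions met → exception applies.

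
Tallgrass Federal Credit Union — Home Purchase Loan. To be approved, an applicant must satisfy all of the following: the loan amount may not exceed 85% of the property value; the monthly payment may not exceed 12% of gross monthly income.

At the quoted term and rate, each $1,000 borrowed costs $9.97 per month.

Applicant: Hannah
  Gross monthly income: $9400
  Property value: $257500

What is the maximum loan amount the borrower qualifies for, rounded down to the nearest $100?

$113,100

Payment cap: 12% × $9,400 = $1,128/month.
At $9.97 per $1,000, that supports 1,128/9.97 × 1,000 ≈ $113,139 → $113,100.
LTV cap: 85% × $257,500 = $218,875 → $218,800.
Binding constraint: payment-to-income.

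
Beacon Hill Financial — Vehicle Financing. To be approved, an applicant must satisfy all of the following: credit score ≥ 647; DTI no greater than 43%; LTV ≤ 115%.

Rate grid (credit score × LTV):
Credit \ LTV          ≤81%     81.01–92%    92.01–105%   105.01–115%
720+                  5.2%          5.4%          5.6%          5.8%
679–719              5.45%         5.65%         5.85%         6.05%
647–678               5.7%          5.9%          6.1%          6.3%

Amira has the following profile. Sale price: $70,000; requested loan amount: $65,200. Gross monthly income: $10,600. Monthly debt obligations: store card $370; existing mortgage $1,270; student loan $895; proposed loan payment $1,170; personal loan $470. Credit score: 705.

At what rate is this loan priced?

5.85%

Credit score 705 ≥ 647; Total monthly debts = (370 + 1,270 + 895 + 1,170 + 470) = 4,175. Debt-to-income = 4,175/10,600 = 39.4% — meets 43% limit
Loan-to-value = 65,200/70,000 = 93.1% — pass (115% max)
Row: 705 falls in 679–719. Column: 93.1% falls in 92.01–105%. Rate = 5.85%.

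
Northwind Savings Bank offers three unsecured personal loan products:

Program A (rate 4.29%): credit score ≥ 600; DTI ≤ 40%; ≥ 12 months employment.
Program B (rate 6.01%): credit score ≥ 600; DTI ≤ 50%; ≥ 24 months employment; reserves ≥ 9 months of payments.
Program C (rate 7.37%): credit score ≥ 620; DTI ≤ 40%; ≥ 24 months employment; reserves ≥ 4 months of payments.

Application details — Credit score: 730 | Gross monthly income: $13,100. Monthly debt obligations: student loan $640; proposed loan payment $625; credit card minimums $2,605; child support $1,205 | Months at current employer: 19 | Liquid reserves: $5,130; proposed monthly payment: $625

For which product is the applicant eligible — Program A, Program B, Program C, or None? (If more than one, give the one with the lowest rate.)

Program A

Total debts = (640 + 625 + 2,605 + 1,205) = 5,075; DTI = 5,075/13,100 = 38.7%.
Reserves = 5,130/625 = 8.2 months.
Program A: score 730 ≥ 600; DTI 38.7% ≤ 40%; employment 19 ≥ 12 mo → qualifies.
Program B: score 730 ≥ 600; DTI 38.7% ≤ 50%; employment 19 < 24 mo; reserves 8.2 < 9 mo → does not qualify.
Program C: score 730 ≥ 620; DTI 38.7% ≤ 40%; employment 19 < 24 mo; reserves 8.2 ≥ 4 mo → does not qualify.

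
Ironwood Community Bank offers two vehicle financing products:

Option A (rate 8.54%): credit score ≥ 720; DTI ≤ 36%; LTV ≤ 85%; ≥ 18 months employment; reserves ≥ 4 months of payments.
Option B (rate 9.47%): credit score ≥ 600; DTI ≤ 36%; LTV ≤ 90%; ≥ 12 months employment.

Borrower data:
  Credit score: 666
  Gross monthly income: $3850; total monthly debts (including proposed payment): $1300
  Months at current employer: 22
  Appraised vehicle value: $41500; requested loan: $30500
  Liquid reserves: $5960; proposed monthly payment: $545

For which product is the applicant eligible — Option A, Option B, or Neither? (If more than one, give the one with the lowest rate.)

DTI = 1,300/3,850 = 33.8%.
LTV = 30,500/41,500 = 73.5%.
Reserves = 5,960/545 = 10.9 months.
Option A: score 666 < 720; DTI 33.8% ≤ 36%; LTV 73.5% ≤ 85%; employment 22 ≥ 18 mo; reserves 10.9 ≥ 4 mo → does not qualify.
Option B: score 666 ≥ 600; DTI 33.8% ≤ 36%; LTV 73.5% ≤ 90%; employment 22 ≥ 12 mo → qualifies.

Option B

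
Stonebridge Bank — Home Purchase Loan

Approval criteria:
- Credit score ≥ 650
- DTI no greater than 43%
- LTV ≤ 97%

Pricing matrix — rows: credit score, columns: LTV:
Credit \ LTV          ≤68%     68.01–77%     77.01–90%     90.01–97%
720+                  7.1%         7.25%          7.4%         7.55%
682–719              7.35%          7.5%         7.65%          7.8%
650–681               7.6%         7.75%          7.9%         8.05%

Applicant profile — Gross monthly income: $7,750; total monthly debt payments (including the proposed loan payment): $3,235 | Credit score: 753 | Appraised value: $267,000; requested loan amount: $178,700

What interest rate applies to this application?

7.1%

Credit score 753 ≥ 650; Debt-to-income = 3,235/7,750 = 41.7% — meets 43% limit
Loan-to-value = 178,700/267,000 = 66.9% — pass (97% max)
Score 753 is in the 720+ band; LTV 66.9% is in the ≤68% band → 7.1%.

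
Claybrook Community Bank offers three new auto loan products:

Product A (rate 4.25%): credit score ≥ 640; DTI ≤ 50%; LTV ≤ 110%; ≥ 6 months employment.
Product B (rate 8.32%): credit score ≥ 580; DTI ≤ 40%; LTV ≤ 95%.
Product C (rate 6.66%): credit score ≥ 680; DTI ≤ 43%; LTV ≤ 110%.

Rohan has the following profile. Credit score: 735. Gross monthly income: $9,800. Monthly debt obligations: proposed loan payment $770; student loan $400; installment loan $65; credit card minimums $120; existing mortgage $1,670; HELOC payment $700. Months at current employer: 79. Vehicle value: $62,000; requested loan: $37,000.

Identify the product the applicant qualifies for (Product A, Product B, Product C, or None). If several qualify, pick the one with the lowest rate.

Total debts = (770 + 400 + 65 + 120 + 1,670 + 700) = 3,725; DTI = 3,725/9,800 = 38%.
LTV = 37,000/62,000 = 59.7%.
Product A: score 735 ≥ 640; DTI 38% ≤ 50%; LTV 59.7% ≤ 110%; employment 79 ≥ 6 mo → qualifies.
Product B: score 735 ≥ 580; DTI 38% ≤ 40%; LTV 59.7% ≤ 95% → qualifies.
Product C: score 735 ≥ 680; DTI 38% ≤ 43%; LTV 59.7% ≤ 110% → qualifies.
Qualifying: Product A, Product B, Product C. Lowest rate is 4.25% → Product A.

Product A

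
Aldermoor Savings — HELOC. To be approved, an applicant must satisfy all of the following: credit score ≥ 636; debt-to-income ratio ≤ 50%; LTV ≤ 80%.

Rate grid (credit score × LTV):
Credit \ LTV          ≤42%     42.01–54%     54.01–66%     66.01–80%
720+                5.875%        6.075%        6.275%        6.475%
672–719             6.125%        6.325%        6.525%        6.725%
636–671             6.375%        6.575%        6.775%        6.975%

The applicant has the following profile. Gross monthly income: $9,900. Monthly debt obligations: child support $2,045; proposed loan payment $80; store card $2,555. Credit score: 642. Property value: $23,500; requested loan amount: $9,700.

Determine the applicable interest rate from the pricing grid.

6.375%

Credit score 642 ≥ 636; Total monthly debts = (2,045 + 80 + 2,555) = 4,680. DTI = 4,680/9,900 = 47.3% ≤ 50%
Loan-to-value = 9,700/23,500 = 41.3% — pass (80% max)
Credit 642 → row 636–671; LTV 41.3% → column ≤42%. Grid cell → 6.375%.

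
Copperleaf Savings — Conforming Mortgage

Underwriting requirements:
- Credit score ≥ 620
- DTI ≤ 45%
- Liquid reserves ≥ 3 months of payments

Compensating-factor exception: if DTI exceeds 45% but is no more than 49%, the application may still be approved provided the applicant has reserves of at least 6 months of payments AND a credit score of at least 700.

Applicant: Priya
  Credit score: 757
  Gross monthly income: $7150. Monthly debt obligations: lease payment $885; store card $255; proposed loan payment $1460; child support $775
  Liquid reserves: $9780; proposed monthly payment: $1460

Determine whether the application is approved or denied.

Credit score 757 ≥ 620 (meets base)
Total debts = (885 + 255 + 1,460 + 775) = 3,375. DTI: 3,375 ÷ 7,150 = 47.2%, over the 45% base limit.
Liquid reserves cover 9,780/1,460 = 6.7 months — ≥ 3 required
DTI 47.2% is within the 45%–49% exception band; checking compensating factors.
Reserves 6.7 ≥ 6 months; credit score 757 ≥ 700.
Both compensating conditions met → exception applies.

Approved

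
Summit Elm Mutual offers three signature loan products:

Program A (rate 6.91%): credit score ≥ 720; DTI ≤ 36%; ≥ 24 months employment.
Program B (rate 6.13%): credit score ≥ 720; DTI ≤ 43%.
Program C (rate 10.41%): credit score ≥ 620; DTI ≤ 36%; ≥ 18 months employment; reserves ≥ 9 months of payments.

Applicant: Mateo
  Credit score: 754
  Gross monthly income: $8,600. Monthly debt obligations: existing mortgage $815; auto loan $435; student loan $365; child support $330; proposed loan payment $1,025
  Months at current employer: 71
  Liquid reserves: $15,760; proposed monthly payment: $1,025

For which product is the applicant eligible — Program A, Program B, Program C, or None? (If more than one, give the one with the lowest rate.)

Total debts = (815 + 435 + 365 + 330 + 1,025) = 2,970; DTI = 2,970/8,600 = 34.5%.
Reserves = 15,760/1,025 = 15.4 months.
Program A: score 754 ≥ 720; DTI 34.5% ≤ 36%; employment 71 ≥ 24 mo → qualifies.
Program B: score 754 ≥ 720; DTI 34.5% ≤ 43% → qualifies.
Program C: score 754 ≥ 620; DTI 34.5% ≤ 36%; employment 71 ≥ 18 mo; reserves 15.4 ≥ 9 mo → qualifies.
Qualifying: Program A, Program B, Program C. Lowest rate is 6.13% → Program B.

Program B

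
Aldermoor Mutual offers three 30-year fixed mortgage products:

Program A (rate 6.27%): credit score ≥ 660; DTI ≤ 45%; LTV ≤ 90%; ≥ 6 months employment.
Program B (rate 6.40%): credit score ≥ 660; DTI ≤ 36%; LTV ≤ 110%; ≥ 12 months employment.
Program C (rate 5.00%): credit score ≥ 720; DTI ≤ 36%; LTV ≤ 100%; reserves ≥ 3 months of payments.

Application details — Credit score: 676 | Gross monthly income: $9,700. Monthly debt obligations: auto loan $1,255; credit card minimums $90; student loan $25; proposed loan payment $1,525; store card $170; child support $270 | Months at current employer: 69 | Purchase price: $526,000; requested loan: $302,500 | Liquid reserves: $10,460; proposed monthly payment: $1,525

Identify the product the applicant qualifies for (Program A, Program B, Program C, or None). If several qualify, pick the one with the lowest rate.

Program A

Total debts = (1,255 + 90 + 25 + 1,525 + 170 + 270) = 3,335; DTI = 3,335/9,700 = 34.4%.
LTV = 302,500/526,000 = 57.5%.
Reserves = 10,460/1,525 = 6.9 months.
Program A: score 676 ≥ 660; DTI 34.4% ≤ 45%; LTV 57.5% ≤ 90%; employment 69 ≥ 6 mo → qualifies.
Program B: score 676 ≥ 660; DTI 34.4% ≤ 36%; LTV 57.5% ≤ 110%; employment 69 ≥ 12 mo → qualifies.
Program C: score 676 < 720; DTI 34.4% ≤ 36%; LTV 57.5% ≤ 100%; reserves 6.9 ≥ 3 mo → does not qualify.
Qualifying: Program A, Program B. Lowest rate is 6.27% → Program A.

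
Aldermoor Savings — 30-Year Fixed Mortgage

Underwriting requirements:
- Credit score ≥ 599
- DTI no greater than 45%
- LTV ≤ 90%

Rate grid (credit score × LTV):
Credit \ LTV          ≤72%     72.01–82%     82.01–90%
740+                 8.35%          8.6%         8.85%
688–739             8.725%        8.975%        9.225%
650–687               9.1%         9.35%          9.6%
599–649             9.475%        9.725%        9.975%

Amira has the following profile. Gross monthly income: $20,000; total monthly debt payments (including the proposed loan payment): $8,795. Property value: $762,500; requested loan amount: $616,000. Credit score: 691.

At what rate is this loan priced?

8.975%

Credit score 691 ≥ 599; Debt-to-income = 8,795/20,000 = 44% — meets 45% limit
LTV = 616,000/762,500 = 80.8% ≤ 90%
Credit 691 → row 688–739; LTV 80.8% → column 72.01–82%. Grid cell → 8.975%.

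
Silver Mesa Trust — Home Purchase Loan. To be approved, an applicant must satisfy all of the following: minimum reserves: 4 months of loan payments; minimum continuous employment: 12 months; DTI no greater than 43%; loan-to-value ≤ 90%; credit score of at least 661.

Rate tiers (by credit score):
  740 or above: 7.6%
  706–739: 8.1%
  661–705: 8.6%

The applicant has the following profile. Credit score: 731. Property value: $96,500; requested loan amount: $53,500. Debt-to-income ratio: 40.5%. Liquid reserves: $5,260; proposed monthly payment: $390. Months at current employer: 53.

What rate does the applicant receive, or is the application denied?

Credit score 731 ≥ 661 (meets minimum)
Employment 53 ≥ 12 months
Reserves = 5,260/390 = 13.5 months ≥ 4
DTI 40.5% is within the 43% limit
LTV = 53,500/96,500 = 55.4% ≤ 90%
All requirements met. Score 731 falls in the 706–739 tier → 8.1%.

Approved at 8.1%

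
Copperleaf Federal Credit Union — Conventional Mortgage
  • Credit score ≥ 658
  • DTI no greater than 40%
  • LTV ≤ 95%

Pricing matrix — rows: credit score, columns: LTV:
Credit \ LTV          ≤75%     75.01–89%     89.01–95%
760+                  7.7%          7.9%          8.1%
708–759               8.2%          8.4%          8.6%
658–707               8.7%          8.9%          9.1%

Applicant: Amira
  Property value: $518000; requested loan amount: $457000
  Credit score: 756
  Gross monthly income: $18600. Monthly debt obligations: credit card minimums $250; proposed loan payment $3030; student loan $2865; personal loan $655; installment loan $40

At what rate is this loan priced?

Credit score 756 ≥ 658; Total monthly debts = (250 + 3,030 + 2,865 + 655 + 40) = 6,840. DTI = 6,840/18,600 = 36.8% ≤ 40%
LTV: 457,000 ÷ 518,000 = 88.2%, within 95% cap
Score 756 is in the 708–759 band; LTV 88.2% is in the 75.01–89% band → 8.4%.

8.4%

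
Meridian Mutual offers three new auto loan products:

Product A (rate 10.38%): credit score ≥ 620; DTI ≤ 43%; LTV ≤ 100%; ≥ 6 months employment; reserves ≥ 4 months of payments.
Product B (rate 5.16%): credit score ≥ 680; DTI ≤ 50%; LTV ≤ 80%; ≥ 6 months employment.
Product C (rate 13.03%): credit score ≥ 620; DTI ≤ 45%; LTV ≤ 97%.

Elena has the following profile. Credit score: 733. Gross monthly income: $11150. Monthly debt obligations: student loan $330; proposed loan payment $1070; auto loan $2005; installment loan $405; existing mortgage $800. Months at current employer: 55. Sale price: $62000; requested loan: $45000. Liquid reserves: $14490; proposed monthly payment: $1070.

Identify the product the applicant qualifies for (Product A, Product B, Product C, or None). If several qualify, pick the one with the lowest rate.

Product B

Total debts = (330 + 1,070 + 2,005 + 405 + 800) = 4,610; DTI = 4,610/11,150 = 41.3%.
LTV = 45,000/62,000 = 72.6%.
Reserves = 14,490/1,070 = 13.5 months.
Product A: score 733 ≥ 620; DTI 41.3% ≤ 43%; LTV 72.6% ≤ 100%; employment 55 ≥ 6 mo; reserves 13.5 ≥ 4 mo → qualifies.
Product B: score 733 ≥ 680; DTI 41.3% ≤ 50%; LTV 72.6% ≤ 80%; employment 55 ≥ 6 mo → qualifies.
Product C: score 733 ≥ 620; DTI 41.3% ≤ 45%; LTV 72.6% ≤ 97% → qualifies.
Qualifying: Product A, Product B, Product C. Lowest rate is 5.16% → Product B.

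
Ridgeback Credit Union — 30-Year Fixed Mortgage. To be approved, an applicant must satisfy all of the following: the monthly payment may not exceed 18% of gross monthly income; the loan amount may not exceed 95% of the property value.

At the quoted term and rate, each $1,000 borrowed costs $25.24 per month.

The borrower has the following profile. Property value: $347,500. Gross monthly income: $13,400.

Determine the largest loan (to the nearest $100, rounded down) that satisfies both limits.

$95,500

Payment cap: 18% × $13,400 = $2,412/month.
At $25.24 per $1,000, that supports 2,412/25.24 × 1,000 ≈ $95,562 → $95,500.
LTV cap: 95% × $347,500 = $330,125 → $330,100.
Binding constraint: payment-to-income.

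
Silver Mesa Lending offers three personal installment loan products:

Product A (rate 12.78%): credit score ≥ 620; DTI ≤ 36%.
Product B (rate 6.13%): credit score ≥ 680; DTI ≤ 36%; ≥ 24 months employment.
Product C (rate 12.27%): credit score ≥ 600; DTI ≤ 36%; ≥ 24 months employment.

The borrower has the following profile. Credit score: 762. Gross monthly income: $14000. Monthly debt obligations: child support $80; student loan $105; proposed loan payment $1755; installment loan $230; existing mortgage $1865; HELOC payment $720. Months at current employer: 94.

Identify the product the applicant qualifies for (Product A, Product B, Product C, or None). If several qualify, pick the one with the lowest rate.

Product B

Total debts = (80 + 105 + 1,755 + 230 + 1,865 + 720) = 4,755; DTI = 4,755/14,000 = 34%.
Product A: score 762 ≥ 620; DTI 34% ≤ 36% → qualifies.
Product B: score 762 ≥ 680; DTI 34% ≤ 36%; employment 94 ≥ 24 mo → qualifies.
Product C: score 762 ≥ 600; DTI 34% ≤ 36%; employment 94 ≥ 24 mo → qualifies.
Qualifying: Product A, Product B, Product C. Lowest rate is 6.13% → Product B.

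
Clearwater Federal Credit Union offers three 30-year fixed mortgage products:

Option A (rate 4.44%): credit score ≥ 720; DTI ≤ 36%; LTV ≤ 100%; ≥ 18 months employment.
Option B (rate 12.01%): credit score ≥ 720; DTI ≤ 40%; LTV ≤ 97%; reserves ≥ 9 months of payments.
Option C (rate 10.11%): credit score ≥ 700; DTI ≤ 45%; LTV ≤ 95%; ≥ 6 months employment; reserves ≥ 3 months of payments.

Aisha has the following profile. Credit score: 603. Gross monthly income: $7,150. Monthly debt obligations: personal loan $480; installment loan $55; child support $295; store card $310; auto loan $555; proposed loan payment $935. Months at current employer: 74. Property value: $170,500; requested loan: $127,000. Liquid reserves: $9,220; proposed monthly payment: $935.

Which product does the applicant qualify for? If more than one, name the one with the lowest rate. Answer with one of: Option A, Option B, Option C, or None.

Total debts = (480 + 55 + 295 + 310 + 555 + 935) = 2,630; DTI = 2,630/7,150 = 36.8%.
LTV = 127,000/170,500 = 74.5%.
Reserves = 9,220/935 = 9.9 months.
Option A: score 603 < 720; DTI 36.8% > 36%; LTV 74.5% ≤ 100%; employment 74 ≥ 18 mo → does not qualify.
Option B: score 603 < 720; DTI 36.8% ≤ 40%; LTV 74.5% ≤ 97%; reserves 9.9 ≥ 9 mo → does not qualify.
Option C: score 603 < 700; DTI 36.8% ≤ 45%; LTV 74.5% ≤ 95%; employment 74 ≥ 6 mo; reserves 9.9 ≥ 3 mo → does not qualify.

None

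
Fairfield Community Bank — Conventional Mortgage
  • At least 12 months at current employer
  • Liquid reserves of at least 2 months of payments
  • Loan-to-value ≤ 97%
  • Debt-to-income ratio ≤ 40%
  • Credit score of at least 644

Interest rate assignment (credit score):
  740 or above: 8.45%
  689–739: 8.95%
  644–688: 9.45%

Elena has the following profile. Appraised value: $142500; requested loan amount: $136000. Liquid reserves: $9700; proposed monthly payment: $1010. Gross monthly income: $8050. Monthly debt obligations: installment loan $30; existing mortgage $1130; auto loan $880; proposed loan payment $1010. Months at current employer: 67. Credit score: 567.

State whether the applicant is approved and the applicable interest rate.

Credit score 567 < 644 (below minimum)
Total monthly debts = (30 + 1,130 + 880 + 1,010) = 3,050. Debt-to-income = 3,050/8,050 = 37.9% — meets 40% limit
Reserves: 9,700 ÷ 1,010 = 9.6 months (meets 2-month minimum)
Employment 67 ≥ 12 months
LTV: 136,000 ÷ 142,500 = 95.4%, within 97% cap
Not all requirements met → denied.

Denied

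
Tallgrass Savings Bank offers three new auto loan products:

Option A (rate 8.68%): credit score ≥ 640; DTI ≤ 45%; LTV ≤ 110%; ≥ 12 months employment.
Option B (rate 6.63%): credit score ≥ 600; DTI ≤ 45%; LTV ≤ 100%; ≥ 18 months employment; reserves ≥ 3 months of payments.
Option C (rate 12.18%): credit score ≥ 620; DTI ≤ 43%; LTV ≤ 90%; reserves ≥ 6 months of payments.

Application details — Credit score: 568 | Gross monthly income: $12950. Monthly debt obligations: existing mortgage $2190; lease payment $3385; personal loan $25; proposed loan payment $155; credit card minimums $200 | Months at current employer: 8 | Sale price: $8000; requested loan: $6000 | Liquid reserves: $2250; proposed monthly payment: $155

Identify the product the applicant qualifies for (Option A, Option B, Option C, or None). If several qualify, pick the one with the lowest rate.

Total debts = (2,190 + 3,385 + 25 + 155 + 200) = 5,955; DTI = 5,955/12,950 = 46%.
LTV = 6,000/8,000 = 75%.
Reserves = 2,250/155 = 14.5 months.
Option A: score 568 < 640; DTI 46% > 45%; LTV 75% ≤ 110%; employment 8 < 12 mo → does not qualify.
Option B: score 568 < 600; DTI 46% > 45%; LTV 75% ≤ 100%; employment 8 < 18 mo; reserves 14.5 ≥ 3 mo → does not qualify.
Option C: score 568 < 620; DTI 46% > 43%; LTV 75% ≤ 90%; reserves 14.5 ≥ 6 mo → does not qualify.

None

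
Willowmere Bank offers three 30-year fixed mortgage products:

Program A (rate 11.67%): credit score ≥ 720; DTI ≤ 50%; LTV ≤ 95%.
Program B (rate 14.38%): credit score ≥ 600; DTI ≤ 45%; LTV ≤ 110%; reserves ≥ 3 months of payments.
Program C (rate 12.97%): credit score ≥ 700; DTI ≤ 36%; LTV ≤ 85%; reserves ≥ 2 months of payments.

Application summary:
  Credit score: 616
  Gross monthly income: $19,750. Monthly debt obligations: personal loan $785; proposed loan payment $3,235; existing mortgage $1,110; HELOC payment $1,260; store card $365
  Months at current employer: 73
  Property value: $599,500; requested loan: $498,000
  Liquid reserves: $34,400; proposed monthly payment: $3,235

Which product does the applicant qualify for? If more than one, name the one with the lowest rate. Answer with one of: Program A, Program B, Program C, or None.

Program B

Total debts = (785 + 3,235 + 1,110 + 1,260 + 365) = 6,755; DTI = 6,755/19,750 = 34.2%.
LTV = 498,000/599,500 = 83.1%.
Reserves = 34,400/3,235 = 10.6 months.
Program A: score 616 < 720; DTI 34.2% ≤ 50%; LTV 83.1% ≤ 95% → does not qualify.
Program B: score 616 ≥ 600; DTI 34.2% ≤ 45%; LTV 83.1% ≤ 110%; reserves 10.6 ≥ 3 mo → qualifies.
Program C: score 616 < 700; DTI 34.2% ≤ 36%; LTV 83.1% ≤ 85%; reserves 10.6 ≥ 2 mo → does not qualify.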